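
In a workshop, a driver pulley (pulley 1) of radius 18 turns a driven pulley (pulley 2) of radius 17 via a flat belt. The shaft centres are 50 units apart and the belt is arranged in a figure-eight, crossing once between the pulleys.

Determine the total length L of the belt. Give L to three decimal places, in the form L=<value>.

L=235.648

crossed belt: β = asin((r1+r2)/C) = asin(35/50) = 44.4270°
wrap1 = wrap2 = π + 2β = 268.8540°
tangent length = C·cosβ = 35.7071
L = (r1+r2)·wrap + 2·C·cosβ = 35·4.6924 + 2·35.7071 = 235.6479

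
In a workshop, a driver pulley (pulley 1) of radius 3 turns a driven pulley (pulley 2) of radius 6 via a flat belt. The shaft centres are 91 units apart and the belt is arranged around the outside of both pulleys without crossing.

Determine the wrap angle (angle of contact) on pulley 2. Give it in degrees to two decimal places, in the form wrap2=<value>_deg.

wrap2=183.78_deg

open belt: β = asin((r2−r1)/C) = asin(3/91) = 1.8892°
wrap1 = π − 2β = 176.2216°
wrap2 = π + 2β = 183.7784°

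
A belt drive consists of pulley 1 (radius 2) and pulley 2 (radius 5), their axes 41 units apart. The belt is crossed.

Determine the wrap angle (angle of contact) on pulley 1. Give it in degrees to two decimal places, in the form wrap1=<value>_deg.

crossed belt: β = asin((r1+r2)/C) = asin(7/41) = 9.8304°
wrap1 = wrap2 = π + 2β = 199.6607°

wrap1=199.66_deg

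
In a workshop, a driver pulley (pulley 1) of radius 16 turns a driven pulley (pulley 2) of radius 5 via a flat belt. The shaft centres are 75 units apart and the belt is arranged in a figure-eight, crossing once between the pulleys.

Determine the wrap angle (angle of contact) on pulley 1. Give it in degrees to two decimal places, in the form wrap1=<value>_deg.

crossed belt: β = asin((r1+r2)/C) = asin(21/75) = 16.2602°
wrap1 = wrap2 = π + 2β = 212.5204°

wrap1=212.52_deg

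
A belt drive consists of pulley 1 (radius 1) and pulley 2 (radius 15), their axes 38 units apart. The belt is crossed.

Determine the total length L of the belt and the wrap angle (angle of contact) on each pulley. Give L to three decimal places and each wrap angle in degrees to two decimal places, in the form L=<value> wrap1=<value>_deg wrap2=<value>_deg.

crossed belt: β = asin((r1+r2)/C) = asin(16/38) = 24.9011°
wrap1 = wrap2 = π + 2β = 229.8021°
tangent length = C·cosβ = 34.4674
L = (r1+r2)·wrap + 2·C·cosβ = 16·4.0108 + 2·34.4674 = 133.1076

L=133.108 wrap1=229.80_deg wrap2=229.80_deg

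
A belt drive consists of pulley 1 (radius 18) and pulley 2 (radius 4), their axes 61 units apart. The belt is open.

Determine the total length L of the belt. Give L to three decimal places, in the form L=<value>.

L=194.342

open belt: β = asin((r2−r1)/C) = asin(-14/61) = -13.2681°
wrap1 = π − 2β = 206.5362°
wrap2 = π + 2β = 153.4638°
tangent length = C·cosβ = 59.3717
L = r1·wrap1 + r2·wrap2 + 2·C·cosβ = 18·3.6047 + 4·2.6784 + 2·59.3717 = 194.3425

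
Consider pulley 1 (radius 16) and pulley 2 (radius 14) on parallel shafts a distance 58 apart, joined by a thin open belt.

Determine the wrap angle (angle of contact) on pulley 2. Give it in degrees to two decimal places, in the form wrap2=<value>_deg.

open belt: β = asin((r2−r1)/C) = asin(-2/58) = -1.9761°
wrap1 = π − 2β = 183.9522°
wrap2 = π + 2β = 176.0478°

wrap2=176.05_deg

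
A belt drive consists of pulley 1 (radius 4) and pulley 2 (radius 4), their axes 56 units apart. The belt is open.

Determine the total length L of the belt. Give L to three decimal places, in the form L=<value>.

L=137.133

open belt: β = asin((r2−r1)/C) = asin(0/56) = 0.0000°
wrap1 = π − 2β = 180.0000°
wrap2 = π + 2β = 180.0000°
tangent length = C·cosβ = 56.0000
L = r1·wrap1 + r2·wrap2 + 2·C·cosβ = 4·3.1416 + 4·3.1416 + 2·56.0000 = 137.1327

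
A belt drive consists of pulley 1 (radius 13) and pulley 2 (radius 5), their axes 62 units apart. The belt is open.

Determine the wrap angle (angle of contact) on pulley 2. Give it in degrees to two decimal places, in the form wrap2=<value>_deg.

wrap2=165.17_deg

open belt: β = asin((r2−r1)/C) = asin(-8/62) = -7.4137°
wrap1 = π − 2β = 194.8273°
wrap2 = π + 2β = 165.1727°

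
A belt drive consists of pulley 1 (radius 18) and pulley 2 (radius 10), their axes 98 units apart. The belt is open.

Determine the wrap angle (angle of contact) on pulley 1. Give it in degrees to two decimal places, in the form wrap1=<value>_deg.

wrap1=189.36_deg

open belt: β = asin((r2−r1)/C) = asin(-8/98) = -4.6824°
wrap1 = π − 2β = 189.3648°
wrap2 = π + 2β = 170.6352°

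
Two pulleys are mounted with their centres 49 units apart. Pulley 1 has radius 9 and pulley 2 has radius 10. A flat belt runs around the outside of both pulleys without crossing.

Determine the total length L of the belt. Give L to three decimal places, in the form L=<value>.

L=157.711

open belt: β = asin((r2−r1)/C) = asin(1/49) = 1.1694°
wrap1 = π − 2β = 177.6612°
wrap2 = π + 2β = 182.3388°
tangent length = C·cosβ = 48.9898
L = r1·wrap1 + r2·wrap2 + 2·C·cosβ = 9·3.1008 + 10·3.1824 + 2·48.9898 = 157.7107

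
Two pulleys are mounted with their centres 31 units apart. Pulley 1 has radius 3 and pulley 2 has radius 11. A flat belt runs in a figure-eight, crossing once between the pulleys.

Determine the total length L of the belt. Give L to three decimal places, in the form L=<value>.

crossed belt: β = asin((r1+r2)/C) = asin(14/31) = 26.8472°
wrap1 = wrap2 = π + 2β = 233.6944°
tangent length = C·cosβ = 27.6586
L = (r1+r2)·wrap + 2·C·cosβ = 14·4.0787 + 2·27.6586 = 112.4196

L=112.420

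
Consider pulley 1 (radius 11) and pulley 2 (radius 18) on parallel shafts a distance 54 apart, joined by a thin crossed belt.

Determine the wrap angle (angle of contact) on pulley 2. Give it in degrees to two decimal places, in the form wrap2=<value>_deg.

crossed belt: β = asin((r1+r2)/C) = asin(29/54) = 32.4822°
wrap1 = wrap2 = π + 2β = 244.9643°

wrap2=244.96_deg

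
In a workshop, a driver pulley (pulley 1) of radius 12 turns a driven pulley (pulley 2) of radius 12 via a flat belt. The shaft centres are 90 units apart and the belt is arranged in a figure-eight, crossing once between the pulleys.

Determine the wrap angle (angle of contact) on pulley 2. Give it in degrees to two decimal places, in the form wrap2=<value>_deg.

crossed belt: β = asin((r1+r2)/C) = asin(24/90) = 15.4660°
wrap1 = wrap2 = π + 2β = 210.9320°

wrap2=210.93_deg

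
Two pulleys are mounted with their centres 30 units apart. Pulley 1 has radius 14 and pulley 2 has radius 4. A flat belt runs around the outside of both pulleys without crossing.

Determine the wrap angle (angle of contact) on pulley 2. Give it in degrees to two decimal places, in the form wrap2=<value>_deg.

wrap2=141.06_deg

open belt: β = asin((r2−r1)/C) = asin(-10/30) = -19.4712°
wrap1 = π − 2β = 218.9424°
wrap2 = π + 2β = 141.0576°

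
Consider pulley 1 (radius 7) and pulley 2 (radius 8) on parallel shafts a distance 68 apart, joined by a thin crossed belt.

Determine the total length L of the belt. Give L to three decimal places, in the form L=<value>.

L=186.446

crossed belt: β = asin((r1+r2)/C) = asin(15/68) = 12.7436°
wrap1 = wrap2 = π + 2β = 205.4872°
tangent length = C·cosβ = 66.3250
L = (r1+r2)·wrap + 2·C·cosβ = 15·3.5864 + 2·66.3250 = 186.4463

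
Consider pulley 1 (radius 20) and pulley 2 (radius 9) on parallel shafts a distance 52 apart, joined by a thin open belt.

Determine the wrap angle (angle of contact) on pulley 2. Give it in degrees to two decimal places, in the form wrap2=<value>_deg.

open belt: β = asin((r2−r1)/C) = asin(-11/52) = -12.2125°
wrap1 = π − 2β = 204.4251°
wrap2 = π + 2β = 155.5749°

wrap2=155.57_deg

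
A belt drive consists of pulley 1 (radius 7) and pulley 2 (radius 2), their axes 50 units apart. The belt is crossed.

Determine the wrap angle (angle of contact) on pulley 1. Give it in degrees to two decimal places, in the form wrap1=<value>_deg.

crossed belt: β = asin((r1+r2)/C) = asin(9/50) = 10.3698°
wrap1 = wrap2 = π + 2β = 200.7395°

wrap1=200.74_deg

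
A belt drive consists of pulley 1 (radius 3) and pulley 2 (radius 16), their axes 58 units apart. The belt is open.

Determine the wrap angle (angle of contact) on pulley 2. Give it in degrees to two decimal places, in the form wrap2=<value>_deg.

open belt: β = asin((r2−r1)/C) = asin(13/58) = 12.9522°
wrap1 = π − 2β = 154.0956°
wrap2 = π + 2β = 205.9044°

wrap2=205.90_deg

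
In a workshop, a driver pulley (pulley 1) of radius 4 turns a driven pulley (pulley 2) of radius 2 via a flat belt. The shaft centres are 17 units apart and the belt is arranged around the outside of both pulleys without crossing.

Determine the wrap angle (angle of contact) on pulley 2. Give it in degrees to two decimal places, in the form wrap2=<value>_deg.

wrap2=166.49_deg

open belt: β = asin((r2−r1)/C) = asin(-2/17) = -6.7563°
wrap1 = π − 2β = 193.5127°
wrap2 = π + 2β = 166.4873°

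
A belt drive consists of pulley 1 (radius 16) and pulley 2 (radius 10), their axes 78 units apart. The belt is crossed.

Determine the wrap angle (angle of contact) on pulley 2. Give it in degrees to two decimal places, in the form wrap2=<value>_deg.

wrap2=218.94_deg

crossed belt: β = asin((r1+r2)/C) = asin(26/78) = 19.4712°
wrap1 = wrap2 = π + 2β = 218.9424°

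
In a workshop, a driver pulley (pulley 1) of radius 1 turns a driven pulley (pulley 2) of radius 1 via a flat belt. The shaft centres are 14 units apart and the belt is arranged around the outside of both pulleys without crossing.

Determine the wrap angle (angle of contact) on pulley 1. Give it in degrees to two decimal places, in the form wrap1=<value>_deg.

open belt: β = asin((r2−r1)/C) = asin(0/14) = 0.0000°
wrap1 = π − 2β = 180.0000°
wrap2 = π + 2β = 180.0000°

wrap1=180.00_deg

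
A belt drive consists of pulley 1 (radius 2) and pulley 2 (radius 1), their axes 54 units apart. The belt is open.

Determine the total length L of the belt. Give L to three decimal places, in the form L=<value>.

L=117.443

open belt: β = asin((r2−r1)/C) = asin(-1/54) = -1.0611°
wrap1 = π − 2β = 182.1222°
wrap2 = π + 2β = 177.8778°
tangent length = C·cosβ = 53.9907
L = r1·wrap1 + r2·wrap2 + 2·C·cosβ = 2·3.1786 + 1·3.1046 + 2·53.9907 = 117.4433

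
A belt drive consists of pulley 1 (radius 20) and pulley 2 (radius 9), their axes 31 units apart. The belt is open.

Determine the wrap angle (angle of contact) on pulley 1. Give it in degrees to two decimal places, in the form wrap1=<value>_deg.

open belt: β = asin((r2−r1)/C) = asin(-11/31) = -20.7836°
wrap1 = π − 2β = 221.5671°
wrap2 = π + 2β = 138.4329°

wrap1=221.57_deg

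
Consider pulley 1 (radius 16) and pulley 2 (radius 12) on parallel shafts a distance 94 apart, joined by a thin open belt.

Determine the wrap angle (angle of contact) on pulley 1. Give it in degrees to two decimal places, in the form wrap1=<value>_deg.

open belt: β = asin((r2−r1)/C) = asin(-4/94) = -2.4389°
wrap1 = π − 2β = 184.8777°
wrap2 = π + 2β = 175.1223°

wrap1=184.88_deg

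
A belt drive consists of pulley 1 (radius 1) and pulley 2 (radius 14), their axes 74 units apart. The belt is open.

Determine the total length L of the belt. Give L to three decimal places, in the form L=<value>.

L=197.414

open belt: β = asin((r2−r1)/C) = asin(13/74) = 10.1180°
wrap1 = π − 2β = 159.7640°
wrap2 = π + 2β = 200.2360°
tangent length = C·cosβ = 72.8492
L = r1·wrap1 + r2·wrap2 + 2·C·cosβ = 1·2.7884 + 14·3.4948 + 2·72.8492 = 197.4136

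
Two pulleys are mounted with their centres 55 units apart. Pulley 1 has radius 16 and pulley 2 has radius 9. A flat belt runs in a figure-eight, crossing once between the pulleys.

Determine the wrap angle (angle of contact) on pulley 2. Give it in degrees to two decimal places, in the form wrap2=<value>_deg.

crossed belt: β = asin((r1+r2)/C) = asin(25/55) = 27.0357°
wrap1 = wrap2 = π + 2β = 234.0714°

wrap2=234.07_deg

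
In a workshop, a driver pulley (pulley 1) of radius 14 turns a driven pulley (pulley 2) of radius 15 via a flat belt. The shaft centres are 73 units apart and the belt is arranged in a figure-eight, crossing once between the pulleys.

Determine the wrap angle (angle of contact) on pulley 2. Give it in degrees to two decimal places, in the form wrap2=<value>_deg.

wrap2=226.81_deg

crossed belt: β = asin((r1+r2)/C) = asin(29/73) = 23.4070°
wrap1 = wrap2 = π + 2β = 226.8140°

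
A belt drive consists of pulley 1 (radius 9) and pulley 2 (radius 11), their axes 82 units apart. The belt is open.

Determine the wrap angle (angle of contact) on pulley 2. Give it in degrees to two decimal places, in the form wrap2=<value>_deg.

wrap2=182.80_deg

open belt: β = asin((r2−r1)/C) = asin(2/82) = 1.3976°
wrap1 = π − 2β = 177.2048°
wrap2 = π + 2β = 182.7952°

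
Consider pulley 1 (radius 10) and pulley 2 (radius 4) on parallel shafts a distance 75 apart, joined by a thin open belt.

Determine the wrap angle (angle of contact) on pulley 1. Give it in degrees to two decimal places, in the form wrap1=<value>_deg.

open belt: β = asin((r2−r1)/C) = asin(-6/75) = -4.5886°
wrap1 = π − 2β = 189.1771°
wrap2 = π + 2β = 170.8229°

wrap1=189.18_deg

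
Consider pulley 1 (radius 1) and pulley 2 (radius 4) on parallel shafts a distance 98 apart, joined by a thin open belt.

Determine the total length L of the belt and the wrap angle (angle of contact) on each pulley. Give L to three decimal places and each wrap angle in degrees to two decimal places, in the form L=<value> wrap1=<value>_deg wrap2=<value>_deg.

L=211.800 wrap1=176.49_deg wrap2=183.51_deg

open belt: β = asin((r2−r1)/C) = asin(3/98) = 1.7542°
wrap1 = π − 2β = 176.4915°
wrap2 = π + 2β = 183.5085°
tangent length = C·cosβ = 97.9541
L = r1·wrap1 + r2·wrap2 + 2·C·cosβ = 1·3.0804 + 4·3.2028 + 2·97.9541 = 211.7998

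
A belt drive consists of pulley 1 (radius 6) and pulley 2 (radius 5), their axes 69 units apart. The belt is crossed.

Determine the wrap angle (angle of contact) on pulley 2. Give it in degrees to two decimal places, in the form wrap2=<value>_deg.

crossed belt: β = asin((r1+r2)/C) = asin(11/69) = 9.1732°
wrap1 = wrap2 = π + 2β = 198.3465°

wrap2=198.35_deg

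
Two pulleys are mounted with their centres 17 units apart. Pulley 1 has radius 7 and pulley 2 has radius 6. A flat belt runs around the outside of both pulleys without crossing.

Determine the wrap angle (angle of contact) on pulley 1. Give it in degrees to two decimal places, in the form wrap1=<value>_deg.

open belt: β = asin((r2−r1)/C) = asin(-1/17) = -3.3723°
wrap1 = π − 2β = 186.7446°
wrap2 = π + 2β = 173.2554°

wrap1=186.74_deg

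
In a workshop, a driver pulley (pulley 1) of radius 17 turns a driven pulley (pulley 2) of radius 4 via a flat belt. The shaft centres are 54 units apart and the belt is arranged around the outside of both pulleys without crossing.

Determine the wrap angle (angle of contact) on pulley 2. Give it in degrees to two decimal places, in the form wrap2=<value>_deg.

open belt: β = asin((r2−r1)/C) = asin(-13/54) = -13.9303°
wrap1 = π − 2β = 207.8605°
wrap2 = π + 2β = 152.1395°

wrap2=152.14_deg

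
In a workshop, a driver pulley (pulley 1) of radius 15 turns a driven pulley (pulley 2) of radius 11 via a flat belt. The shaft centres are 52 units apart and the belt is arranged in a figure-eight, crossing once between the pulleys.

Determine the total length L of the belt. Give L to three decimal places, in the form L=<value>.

crossed belt: β = asin((r1+r2)/C) = asin(26/52) = 30.0000°
wrap1 = wrap2 = π + 2β = 240.0000°
tangent length = C·cosβ = 45.0333
L = (r1+r2)·wrap + 2·C·cosβ = 26·4.1888 + 2·45.0333 = 198.9752

L=198.975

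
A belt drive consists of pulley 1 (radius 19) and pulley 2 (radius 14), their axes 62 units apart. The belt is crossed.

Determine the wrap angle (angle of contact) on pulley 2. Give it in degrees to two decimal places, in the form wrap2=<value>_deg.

wrap2=244.32_deg

crossed belt: β = asin((r1+r2)/C) = asin(33/62) = 32.1582°
wrap1 = wrap2 = π + 2β = 244.3163°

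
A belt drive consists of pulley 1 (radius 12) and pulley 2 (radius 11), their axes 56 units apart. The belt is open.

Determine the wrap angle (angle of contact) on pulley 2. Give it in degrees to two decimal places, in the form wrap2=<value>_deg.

wrap2=177.95_deg

open belt: β = asin((r2−r1)/C) = asin(-1/56) = -1.0232°
wrap1 = π − 2β = 182.0464°
wrap2 = π + 2β = 177.9536°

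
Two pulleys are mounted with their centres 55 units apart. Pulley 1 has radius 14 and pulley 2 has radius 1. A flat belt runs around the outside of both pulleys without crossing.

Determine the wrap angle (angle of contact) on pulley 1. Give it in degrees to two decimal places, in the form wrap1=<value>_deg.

open belt: β = asin((r2−r1)/C) = asin(-13/55) = -13.6720°
wrap1 = π − 2β = 207.3440°
wrap2 = π + 2β = 152.6560°

wrap1=207.34_deg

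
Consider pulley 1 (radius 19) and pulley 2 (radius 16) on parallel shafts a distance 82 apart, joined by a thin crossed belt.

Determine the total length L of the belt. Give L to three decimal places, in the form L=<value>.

L=289.135

crossed belt: β = asin((r1+r2)/C) = asin(35/82) = 25.2665°
wrap1 = wrap2 = π + 2β = 230.5330°
tangent length = C·cosβ = 74.1552
L = (r1+r2)·wrap + 2·C·cosβ = 35·4.0236 + 2·74.1552 = 289.1351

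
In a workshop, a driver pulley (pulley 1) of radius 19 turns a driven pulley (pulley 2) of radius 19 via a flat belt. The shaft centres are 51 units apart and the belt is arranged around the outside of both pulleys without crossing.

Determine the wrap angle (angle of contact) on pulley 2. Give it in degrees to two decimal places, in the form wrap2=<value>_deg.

wrap2=180.00_deg

open belt: β = asin((r2−r1)/C) = asin(0/51) = 0.0000°
wrap1 = π − 2β = 180.0000°
wrap2 = π + 2β = 180.0000°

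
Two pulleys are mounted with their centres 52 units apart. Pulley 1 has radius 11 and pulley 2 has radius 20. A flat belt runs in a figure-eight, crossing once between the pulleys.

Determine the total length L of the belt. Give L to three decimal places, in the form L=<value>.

L=220.487

crossed belt: β = asin((r1+r2)/C) = asin(31/52) = 36.5949°
wrap1 = wrap2 = π + 2β = 253.1899°
tangent length = C·cosβ = 41.7493
L = (r1+r2)·wrap + 2·C·cosβ = 31·4.4190 + 2·41.7493 = 220.4874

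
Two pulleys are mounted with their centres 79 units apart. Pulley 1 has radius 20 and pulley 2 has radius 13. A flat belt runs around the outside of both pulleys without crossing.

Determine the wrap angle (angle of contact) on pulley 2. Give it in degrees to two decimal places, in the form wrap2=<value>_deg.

open belt: β = asin((r2−r1)/C) = asin(-7/79) = -5.0835°
wrap1 = π − 2β = 190.1670°
wrap2 = π + 2β = 169.8330°

wrap2=169.83_deg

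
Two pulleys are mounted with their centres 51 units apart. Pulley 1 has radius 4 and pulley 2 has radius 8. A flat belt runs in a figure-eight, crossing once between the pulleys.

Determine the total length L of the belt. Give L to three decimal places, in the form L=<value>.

crossed belt: β = asin((r1+r2)/C) = asin(12/51) = 13.6090°
wrap1 = wrap2 = π + 2β = 207.2179°
tangent length = C·cosβ = 49.5681
L = (r1+r2)·wrap + 2·C·cosβ = 12·3.6166 + 2·49.5681 = 142.5359

L=142.536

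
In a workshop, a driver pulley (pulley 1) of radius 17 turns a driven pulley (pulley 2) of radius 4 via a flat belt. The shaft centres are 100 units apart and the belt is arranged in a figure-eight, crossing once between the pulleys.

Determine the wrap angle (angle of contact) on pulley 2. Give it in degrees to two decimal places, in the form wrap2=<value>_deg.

wrap2=204.24_deg

crossed belt: β = asin((r1+r2)/C) = asin(21/100) = 12.1224°
wrap1 = wrap2 = π + 2β = 204.2447°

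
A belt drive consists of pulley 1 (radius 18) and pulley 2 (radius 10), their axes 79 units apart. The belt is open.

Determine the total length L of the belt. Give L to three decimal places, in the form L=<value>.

open belt: β = asin((r2−r1)/C) = asin(-8/79) = -5.8121°
wrap1 = π − 2β = 191.6241°
wrap2 = π + 2β = 168.3759°
tangent length = C·cosβ = 78.5939
L = r1·wrap1 + r2·wrap2 + 2·C·cosβ = 18·3.3445 + 10·2.9387 + 2·78.5939 = 246.7754

L=246.775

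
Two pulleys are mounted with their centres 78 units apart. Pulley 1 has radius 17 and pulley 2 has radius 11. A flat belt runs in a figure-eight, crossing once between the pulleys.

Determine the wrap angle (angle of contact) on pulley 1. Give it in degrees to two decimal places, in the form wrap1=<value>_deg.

crossed belt: β = asin((r1+r2)/C) = asin(28/78) = 21.0372°
wrap1 = wrap2 = π + 2β = 222.0744°

wrap1=222.07_deg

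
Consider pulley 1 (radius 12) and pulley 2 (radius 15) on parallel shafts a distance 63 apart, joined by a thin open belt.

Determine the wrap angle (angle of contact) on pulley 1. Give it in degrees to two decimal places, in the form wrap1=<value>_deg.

open belt: β = asin((r2−r1)/C) = asin(3/63) = 2.7294°
wrap1 = π − 2β = 174.5412°
wrap2 = π + 2β = 185.4588°

wrap1=174.54_deg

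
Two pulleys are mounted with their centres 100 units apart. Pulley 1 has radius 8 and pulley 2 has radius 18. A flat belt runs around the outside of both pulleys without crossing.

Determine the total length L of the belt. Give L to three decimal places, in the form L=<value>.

open belt: β = asin((r2−r1)/C) = asin(10/100) = 5.7392°
wrap1 = π − 2β = 168.5217°
wrap2 = π + 2β = 191.4783°
tangent length = C·cosβ = 99.4987
L = r1·wrap1 + r2·wrap2 + 2·C·cosβ = 8·2.9413 + 18·3.3419 + 2·99.4987 = 282.6822

L=282.682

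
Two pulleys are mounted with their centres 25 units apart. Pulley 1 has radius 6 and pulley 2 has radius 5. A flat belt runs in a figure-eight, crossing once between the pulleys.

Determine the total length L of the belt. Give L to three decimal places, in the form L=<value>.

crossed belt: β = asin((r1+r2)/C) = asin(11/25) = 26.1039°
wrap1 = wrap2 = π + 2β = 232.2078°
tangent length = C·cosβ = 22.4499
L = (r1+r2)·wrap + 2·C·cosβ = 11·4.0528 + 2·22.4499 = 89.4806

L=89.481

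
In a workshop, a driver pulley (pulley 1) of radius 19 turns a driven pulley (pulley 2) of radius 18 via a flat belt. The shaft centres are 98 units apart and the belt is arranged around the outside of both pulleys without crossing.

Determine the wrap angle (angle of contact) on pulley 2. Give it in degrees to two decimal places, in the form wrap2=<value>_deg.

open belt: β = asin((r2−r1)/C) = asin(-1/98) = -0.5847°
wrap1 = π − 2β = 181.1693°
wrap2 = π + 2β = 178.8307°

wrap2=178.83_deg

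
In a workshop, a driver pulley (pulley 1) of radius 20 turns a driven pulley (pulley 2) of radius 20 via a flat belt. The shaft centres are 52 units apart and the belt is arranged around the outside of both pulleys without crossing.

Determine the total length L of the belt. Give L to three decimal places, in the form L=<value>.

open belt: β = asin((r2−r1)/C) = asin(0/52) = 0.0000°
wrap1 = π − 2β = 180.0000°
wrap2 = π + 2β = 180.0000°
tangent length = C·cosβ = 52.0000
L = r1·wrap1 + r2·wrap2 + 2·C·cosβ = 20·3.1416 + 20·3.1416 + 2·52.0000 = 229.6637

L=229.664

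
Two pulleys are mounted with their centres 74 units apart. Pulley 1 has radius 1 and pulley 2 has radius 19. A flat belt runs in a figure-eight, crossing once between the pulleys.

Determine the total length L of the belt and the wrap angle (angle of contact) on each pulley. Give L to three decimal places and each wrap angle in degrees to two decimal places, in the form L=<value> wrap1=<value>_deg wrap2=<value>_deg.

crossed belt: β = asin((r1+r2)/C) = asin(20/74) = 15.6804°
wrap1 = wrap2 = π + 2β = 211.3607°
tangent length = C·cosβ = 71.2461
L = (r1+r2)·wrap + 2·C·cosβ = 20·3.6889 + 2·71.2461 = 216.2709

L=216.271 wrap1=211.36_deg wrap2=211.36_deg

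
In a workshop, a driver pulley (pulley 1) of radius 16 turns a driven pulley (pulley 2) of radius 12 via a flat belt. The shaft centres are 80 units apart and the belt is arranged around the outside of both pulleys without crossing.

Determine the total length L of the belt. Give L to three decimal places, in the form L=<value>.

L=248.165

open belt: β = asin((r2−r1)/C) = asin(-4/80) = -2.8660°
wrap1 = π − 2β = 185.7320°
wrap2 = π + 2β = 174.2680°
tangent length = C·cosβ = 79.8999
L = r1·wrap1 + r2·wrap2 + 2·C·cosβ = 16·3.2416 + 12·3.0416 + 2·79.8999 = 248.1646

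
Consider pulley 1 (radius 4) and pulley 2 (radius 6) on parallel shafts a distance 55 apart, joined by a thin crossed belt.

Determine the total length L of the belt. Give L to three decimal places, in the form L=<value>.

crossed belt: β = asin((r1+r2)/C) = asin(10/55) = 10.4757°
wrap1 = wrap2 = π + 2β = 200.9514°
tangent length = C·cosβ = 54.0833
L = (r1+r2)·wrap + 2·C·cosβ = 10·3.5073 + 2·54.0833 = 143.2392

L=143.239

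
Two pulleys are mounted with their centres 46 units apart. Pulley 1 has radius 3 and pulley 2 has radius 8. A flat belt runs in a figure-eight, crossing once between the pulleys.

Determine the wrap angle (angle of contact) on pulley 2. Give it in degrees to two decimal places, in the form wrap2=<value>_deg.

wrap2=207.67_deg

crossed belt: β = asin((r1+r2)/C) = asin(11/46) = 13.8352°
wrap1 = wrap2 = π + 2β = 207.6704°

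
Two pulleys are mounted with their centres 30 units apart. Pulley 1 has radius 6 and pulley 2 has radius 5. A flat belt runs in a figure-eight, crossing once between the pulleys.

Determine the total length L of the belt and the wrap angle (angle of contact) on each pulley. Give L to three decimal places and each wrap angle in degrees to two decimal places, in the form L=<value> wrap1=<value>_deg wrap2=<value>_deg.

crossed belt: β = asin((r1+r2)/C) = asin(11/30) = 21.5102°
wrap1 = wrap2 = π + 2β = 223.0204°
tangent length = C·cosβ = 27.9106
L = (r1+r2)·wrap + 2·C·cosβ = 11·3.8924 + 2·27.9106 = 98.6380

L=98.638 wrap1=223.02_deg wrap2=223.02_deg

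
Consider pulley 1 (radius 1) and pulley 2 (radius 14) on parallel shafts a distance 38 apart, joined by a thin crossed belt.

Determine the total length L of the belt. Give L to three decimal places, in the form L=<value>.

L=129.126

crossed belt: β = asin((r1+r2)/C) = asin(15/38) = 23.2496°
wrap1 = wrap2 = π + 2β = 226.4991°
tangent length = C·cosβ = 34.9142
L = (r1+r2)·wrap + 2·C·cosβ = 15·3.9532 + 2·34.9142 = 129.1257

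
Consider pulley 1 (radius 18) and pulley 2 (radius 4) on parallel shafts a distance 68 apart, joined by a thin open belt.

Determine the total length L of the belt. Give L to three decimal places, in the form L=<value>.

L=208.008

open belt: β = asin((r2−r1)/C) = asin(-14/68) = -11.8812°
wrap1 = π − 2β = 203.7623°
wrap2 = π + 2β = 156.2377°
tangent length = C·cosβ = 66.5432
L = r1·wrap1 + r2·wrap2 + 2·C·cosβ = 18·3.5563 + 4·2.7269 + 2·66.5432 = 208.0077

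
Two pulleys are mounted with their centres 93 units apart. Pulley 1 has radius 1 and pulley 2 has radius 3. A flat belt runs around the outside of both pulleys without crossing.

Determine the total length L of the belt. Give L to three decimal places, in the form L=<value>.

L=198.609

open belt: β = asin((r2−r1)/C) = asin(2/93) = 1.2323°
wrap1 = π − 2β = 177.5355°
wrap2 = π + 2β = 182.4645°
tangent length = C·cosβ = 92.9785
L = r1·wrap1 + r2·wrap2 + 2·C·cosβ = 1·3.0986 + 3·3.1846 + 2·92.9785 = 198.6094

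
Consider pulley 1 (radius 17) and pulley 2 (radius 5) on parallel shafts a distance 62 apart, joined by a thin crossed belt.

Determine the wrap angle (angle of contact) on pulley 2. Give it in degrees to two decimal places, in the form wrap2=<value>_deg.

crossed belt: β = asin((r1+r2)/C) = asin(22/62) = 20.7836°
wrap1 = wrap2 = π + 2β = 221.5671°

wrap2=221.57_deg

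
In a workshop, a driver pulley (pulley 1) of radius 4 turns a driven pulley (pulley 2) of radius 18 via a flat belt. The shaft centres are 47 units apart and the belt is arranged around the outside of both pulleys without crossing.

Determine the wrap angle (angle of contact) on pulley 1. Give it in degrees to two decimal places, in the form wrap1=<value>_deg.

open belt: β = asin((r2−r1)/C) = asin(14/47) = 17.3299°
wrap1 = π − 2β = 145.3403°
wrap2 = π + 2β = 214.6597°

wrap1=145.34_deg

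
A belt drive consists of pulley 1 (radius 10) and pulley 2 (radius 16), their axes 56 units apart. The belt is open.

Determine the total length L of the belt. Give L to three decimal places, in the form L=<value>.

L=194.325

open belt: β = asin((r2−r1)/C) = asin(6/56) = 6.1506°
wrap1 = π − 2β = 167.6987°
wrap2 = π + 2β = 192.3013°
tangent length = C·cosβ = 55.6776
L = r1·wrap1 + r2·wrap2 + 2·C·cosβ = 10·2.9269 + 16·3.3563 + 2·55.6776 = 194.3249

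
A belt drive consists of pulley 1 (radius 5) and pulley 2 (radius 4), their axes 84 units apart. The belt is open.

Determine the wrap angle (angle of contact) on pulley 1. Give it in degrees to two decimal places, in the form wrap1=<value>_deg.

wrap1=181.36_deg

open belt: β = asin((r2−r1)/C) = asin(-1/84) = -0.6821°
wrap1 = π − 2β = 181.3642°
wrap2 = π + 2β = 178.6358°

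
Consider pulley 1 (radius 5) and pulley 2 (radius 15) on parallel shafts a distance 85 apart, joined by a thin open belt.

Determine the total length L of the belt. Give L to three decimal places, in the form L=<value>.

L=234.010

open belt: β = asin((r2−r1)/C) = asin(10/85) = 6.7563°
wrap1 = π − 2β = 166.4873°
wrap2 = π + 2β = 193.5127°
tangent length = C·cosβ = 84.4097
L = r1·wrap1 + r2·wrap2 + 2·C·cosβ = 5·2.9058 + 15·3.3774 + 2·84.4097 = 234.0097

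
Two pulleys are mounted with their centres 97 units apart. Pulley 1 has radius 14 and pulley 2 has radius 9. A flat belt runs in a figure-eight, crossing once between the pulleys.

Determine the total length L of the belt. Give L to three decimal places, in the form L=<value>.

crossed belt: β = asin((r1+r2)/C) = asin(23/97) = 13.7162°
wrap1 = wrap2 = π + 2β = 207.4325°
tangent length = C·cosβ = 94.2338
L = (r1+r2)·wrap + 2·C·cosβ = 23·3.6204 + 2·94.2338 = 271.7362

L=271.736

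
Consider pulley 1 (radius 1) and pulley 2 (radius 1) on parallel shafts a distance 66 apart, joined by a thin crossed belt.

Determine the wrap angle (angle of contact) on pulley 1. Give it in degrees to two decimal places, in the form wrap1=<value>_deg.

wrap1=183.47_deg

crossed belt: β = asin((r1+r2)/C) = asin(2/66) = 1.7365°
wrap1 = wrap2 = π + 2β = 183.4730°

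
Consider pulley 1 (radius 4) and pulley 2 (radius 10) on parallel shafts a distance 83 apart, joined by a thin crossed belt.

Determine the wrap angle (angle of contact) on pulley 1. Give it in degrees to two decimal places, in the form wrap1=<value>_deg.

crossed belt: β = asin((r1+r2)/C) = asin(14/83) = 9.7108°
wrap1 = wrap2 = π + 2β = 199.4215°

wrap1=199.42_deg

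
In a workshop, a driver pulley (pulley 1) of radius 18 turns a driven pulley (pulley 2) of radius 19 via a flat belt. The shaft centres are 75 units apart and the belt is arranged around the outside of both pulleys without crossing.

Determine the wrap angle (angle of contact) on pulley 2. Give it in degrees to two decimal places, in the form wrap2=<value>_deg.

wrap2=181.53_deg

open belt: β = asin((r2−r1)/C) = asin(1/75) = 0.7640°
wrap1 = π − 2β = 178.4721°
wrap2 = π + 2β = 181.5279°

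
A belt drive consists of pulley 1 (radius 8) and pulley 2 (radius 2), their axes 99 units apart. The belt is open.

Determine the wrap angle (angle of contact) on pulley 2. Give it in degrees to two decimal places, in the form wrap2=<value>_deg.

open belt: β = asin((r2−r1)/C) = asin(-6/99) = -3.4746°
wrap1 = π − 2β = 186.9492°
wrap2 = π + 2β = 173.0508°

wrap2=173.05_deg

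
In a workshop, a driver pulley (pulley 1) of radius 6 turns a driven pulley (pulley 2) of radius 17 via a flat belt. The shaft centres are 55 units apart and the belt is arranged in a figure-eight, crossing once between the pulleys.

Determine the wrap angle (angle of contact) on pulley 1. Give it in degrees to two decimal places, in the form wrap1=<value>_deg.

wrap1=229.44_deg

crossed belt: β = asin((r1+r2)/C) = asin(23/55) = 24.7199°
wrap1 = wrap2 = π + 2β = 229.4397°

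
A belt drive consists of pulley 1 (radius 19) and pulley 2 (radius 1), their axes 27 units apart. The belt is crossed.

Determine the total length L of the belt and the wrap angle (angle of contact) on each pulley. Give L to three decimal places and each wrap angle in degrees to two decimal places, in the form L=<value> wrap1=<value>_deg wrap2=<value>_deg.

crossed belt: β = asin((r1+r2)/C) = asin(20/27) = 47.7946°
wrap1 = wrap2 = π + 2β = 275.5891°
tangent length = C·cosβ = 18.1384
L = (r1+r2)·wrap + 2·C·cosβ = 20·4.8099 + 2·18.1384 = 132.4755

L=132.475 wrap1=275.59_deg wrap2=275.59_deg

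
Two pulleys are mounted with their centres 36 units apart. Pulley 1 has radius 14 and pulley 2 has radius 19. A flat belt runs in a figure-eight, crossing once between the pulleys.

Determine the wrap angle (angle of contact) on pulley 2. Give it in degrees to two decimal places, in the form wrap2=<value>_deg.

wrap2=312.89_deg

crossed belt: β = asin((r1+r2)/C) = asin(33/36) = 66.4435°
wrap1 = wrap2 = π + 2β = 312.8871°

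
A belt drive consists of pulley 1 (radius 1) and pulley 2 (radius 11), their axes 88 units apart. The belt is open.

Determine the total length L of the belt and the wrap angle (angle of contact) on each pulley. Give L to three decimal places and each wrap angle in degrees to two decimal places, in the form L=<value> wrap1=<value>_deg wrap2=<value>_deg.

L=214.837 wrap1=166.95_deg wrap2=193.05_deg

open belt: β = asin((r2−r1)/C) = asin(10/88) = 6.5250°
wrap1 = π − 2β = 166.9500°
wrap2 = π + 2β = 193.0500°
tangent length = C·cosβ = 87.4300
L = r1·wrap1 + r2·wrap2 + 2·C·cosβ = 1·2.9138 + 11·3.3694 + 2·87.4300 = 214.8367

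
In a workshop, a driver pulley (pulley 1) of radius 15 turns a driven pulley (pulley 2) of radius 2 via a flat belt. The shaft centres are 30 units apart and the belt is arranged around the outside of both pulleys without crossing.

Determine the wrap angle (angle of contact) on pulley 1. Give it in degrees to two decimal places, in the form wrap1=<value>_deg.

open belt: β = asin((r2−r1)/C) = asin(-13/30) = -25.6793°
wrap1 = π − 2β = 231.3586°
wrap2 = π + 2β = 128.6414°

wrap1=231.36_deg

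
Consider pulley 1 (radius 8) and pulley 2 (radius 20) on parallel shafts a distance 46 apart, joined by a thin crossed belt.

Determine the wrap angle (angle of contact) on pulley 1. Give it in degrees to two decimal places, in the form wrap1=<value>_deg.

crossed belt: β = asin((r1+r2)/C) = asin(28/46) = 37.4952°
wrap1 = wrap2 = π + 2β = 254.9905°

wrap1=254.99_deg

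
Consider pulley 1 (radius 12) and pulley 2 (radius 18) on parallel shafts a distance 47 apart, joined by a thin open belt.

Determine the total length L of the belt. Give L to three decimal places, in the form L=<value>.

open belt: β = asin((r2−r1)/C) = asin(6/47) = 7.3344°
wrap1 = π − 2β = 165.3313°
wrap2 = π + 2β = 194.6687°
tangent length = C·cosβ = 46.6154
L = r1·wrap1 + r2·wrap2 + 2·C·cosβ = 12·2.8856 + 18·3.3976 + 2·46.6154 = 189.0148

L=189.015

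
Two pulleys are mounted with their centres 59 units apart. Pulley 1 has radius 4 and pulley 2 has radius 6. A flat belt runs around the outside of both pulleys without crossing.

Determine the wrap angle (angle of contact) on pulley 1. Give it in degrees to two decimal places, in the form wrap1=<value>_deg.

open belt: β = asin((r2−r1)/C) = asin(2/59) = 1.9426°
wrap1 = π − 2β = 176.1148°
wrap2 = π + 2β = 183.8852°

wrap1=176.11_deg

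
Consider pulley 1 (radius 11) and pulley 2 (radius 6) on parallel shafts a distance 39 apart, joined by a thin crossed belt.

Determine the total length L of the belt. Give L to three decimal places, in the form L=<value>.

crossed belt: β = asin((r1+r2)/C) = asin(17/39) = 25.8424°
wrap1 = wrap2 = π + 2β = 231.6848°
tangent length = C·cosβ = 35.0999
L = (r1+r2)·wrap + 2·C·cosβ = 17·4.0437 + 2·35.0999 = 138.9420

L=138.942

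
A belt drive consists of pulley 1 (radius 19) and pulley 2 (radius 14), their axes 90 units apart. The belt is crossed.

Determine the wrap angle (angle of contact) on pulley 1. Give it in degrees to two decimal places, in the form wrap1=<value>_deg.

crossed belt: β = asin((r1+r2)/C) = asin(33/90) = 21.5102°
wrap1 = wrap2 = π + 2β = 223.0204°

wrap1=223.02_deg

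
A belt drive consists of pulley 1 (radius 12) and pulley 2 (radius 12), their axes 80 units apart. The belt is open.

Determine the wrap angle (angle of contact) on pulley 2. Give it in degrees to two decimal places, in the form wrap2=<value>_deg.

wrap2=180.00_deg

open belt: β = asin((r2−r1)/C) = asin(0/80) = 0.0000°
wrap1 = π − 2β = 180.0000°
wrap2 = π + 2β = 180.0000°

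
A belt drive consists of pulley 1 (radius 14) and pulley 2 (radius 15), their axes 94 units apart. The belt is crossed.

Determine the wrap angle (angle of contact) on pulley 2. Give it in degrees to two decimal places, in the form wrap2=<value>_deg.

crossed belt: β = asin((r1+r2)/C) = asin(29/94) = 17.9695°
wrap1 = wrap2 = π + 2β = 215.9390°

wrap2=215.94_deg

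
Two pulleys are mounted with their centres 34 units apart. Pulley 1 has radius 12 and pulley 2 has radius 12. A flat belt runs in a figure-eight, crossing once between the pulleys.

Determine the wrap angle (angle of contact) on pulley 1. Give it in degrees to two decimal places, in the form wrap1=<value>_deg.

wrap1=269.80_deg

crossed belt: β = asin((r1+r2)/C) = asin(24/34) = 44.9009°
wrap1 = wrap2 = π + 2β = 269.8017°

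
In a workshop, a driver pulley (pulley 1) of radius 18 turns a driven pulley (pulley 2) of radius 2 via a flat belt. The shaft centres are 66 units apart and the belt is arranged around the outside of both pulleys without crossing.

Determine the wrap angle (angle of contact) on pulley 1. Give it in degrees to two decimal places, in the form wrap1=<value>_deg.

wrap1=208.06_deg

open belt: β = asin((r2−r1)/C) = asin(-16/66) = -14.0297°
wrap1 = π − 2β = 208.0593°
wrap2 = π + 2β = 151.9407°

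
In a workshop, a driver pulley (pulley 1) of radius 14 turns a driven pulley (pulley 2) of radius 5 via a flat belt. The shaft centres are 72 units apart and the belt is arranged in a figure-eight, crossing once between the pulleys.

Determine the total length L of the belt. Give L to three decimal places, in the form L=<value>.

L=208.734

crossed belt: β = asin((r1+r2)/C) = asin(19/72) = 15.3009°
wrap1 = wrap2 = π + 2β = 210.6019°
tangent length = C·cosβ = 69.4478
L = (r1+r2)·wrap + 2·C·cosβ = 19·3.6757 + 2·69.4478 = 208.7339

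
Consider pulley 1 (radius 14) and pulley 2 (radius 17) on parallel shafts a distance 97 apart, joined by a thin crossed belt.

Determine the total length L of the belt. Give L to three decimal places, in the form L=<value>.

crossed belt: β = asin((r1+r2)/C) = asin(31/97) = 18.6380°
wrap1 = wrap2 = π + 2β = 217.2760°
tangent length = C·cosβ = 91.9130
L = (r1+r2)·wrap + 2·C·cosβ = 31·3.7922 + 2·91.9130 = 301.3836

L=301.384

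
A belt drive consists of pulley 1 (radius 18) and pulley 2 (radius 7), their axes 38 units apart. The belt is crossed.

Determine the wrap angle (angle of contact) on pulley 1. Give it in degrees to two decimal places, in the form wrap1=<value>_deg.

wrap1=262.28_deg

crossed belt: β = asin((r1+r2)/C) = asin(25/38) = 41.1395°
wrap1 = wrap2 = π + 2β = 262.2790°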